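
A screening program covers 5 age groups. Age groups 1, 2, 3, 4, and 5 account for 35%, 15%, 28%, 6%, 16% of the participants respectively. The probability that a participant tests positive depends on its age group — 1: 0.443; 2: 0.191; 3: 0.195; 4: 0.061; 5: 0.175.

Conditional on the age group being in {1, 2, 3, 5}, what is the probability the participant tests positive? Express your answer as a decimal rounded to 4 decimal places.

P(T|S) ≈ 0.2833

Let S = {1, 2, 3, 5}.
P(S) = 0.35 + 0.15 + 0.28 + 0.16 = 0.94.
P(T ∩ S) = 0.443·0.35 + 0.191·0.15 + 0.195·0.28 + 0.175·0.16 = 0.15505 + 0.02865 + 0.0546 + 0.028 = 0.2663.
P(T | S) = 0.2663 / 0.94 = 0.283298…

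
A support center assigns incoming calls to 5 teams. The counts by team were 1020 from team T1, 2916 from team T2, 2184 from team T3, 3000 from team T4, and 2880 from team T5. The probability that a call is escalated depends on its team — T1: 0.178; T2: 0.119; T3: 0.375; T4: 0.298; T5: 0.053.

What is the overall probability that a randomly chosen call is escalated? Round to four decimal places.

P(E) ≈ 0.1995

Total: 1020 + 2916 + 2184 + 3000 + 2880 = 12000.
P(T1) = 1020/12000 = 0.085. P(T2) = 2916/12000 = 0.243. P(T3) = 2184/12000 = 0.182. P(T4) = 3000/12000 = 0.25. P(T5) = 2880/12000 = 0.24.
Using total probability over the partition,
P(E) = P(E|T1)·P(T1) + P(E|T2)·P(T2) + P(E|T3)·P(T3) + P(E|T4)·P(T4) + P(E|T5)·P(T5)
      = 0.178·0.085 + 0.119·0.243 + 0.375·0.182 + 0.298·0.25 + 0.053·0.24
      = 0.01513 + 0.028917 + 0.06825 + 0.0745 + 0.01272 = 0.199517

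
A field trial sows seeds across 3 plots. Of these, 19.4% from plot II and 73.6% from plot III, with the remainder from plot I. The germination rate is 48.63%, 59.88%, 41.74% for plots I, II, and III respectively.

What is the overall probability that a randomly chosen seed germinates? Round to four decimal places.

P(G) ≈ 0.4574

P(I) = 1 − (0.194 + 0.736) = 0.07.
Summing over the partition,
P(G) = P(G|I)·P(I) + P(G|II)·P(II) + P(G|III)·P(III)
      = 0.4863·0.07 + 0.5988·0.194 + 0.4174·0.736
      = 0.034041 + 0.1161672 + 0.3072064 = 0.4574146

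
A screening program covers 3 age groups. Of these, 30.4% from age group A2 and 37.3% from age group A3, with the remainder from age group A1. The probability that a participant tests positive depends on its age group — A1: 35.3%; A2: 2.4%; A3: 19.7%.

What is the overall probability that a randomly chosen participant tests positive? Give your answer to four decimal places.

0.1948

P(A1) = 1 − (0.304 + 0.373) = 0.323.
P(T) = P(T|A1)·P(A1) + P(T|A2)·P(A2) + P(T|A3)·P(A3)
      = 0.353·0.323 + 0.024·0.304 + 0.197·0.373
      = 0.114019 + 0.007296 + 0.073481 = 0.194796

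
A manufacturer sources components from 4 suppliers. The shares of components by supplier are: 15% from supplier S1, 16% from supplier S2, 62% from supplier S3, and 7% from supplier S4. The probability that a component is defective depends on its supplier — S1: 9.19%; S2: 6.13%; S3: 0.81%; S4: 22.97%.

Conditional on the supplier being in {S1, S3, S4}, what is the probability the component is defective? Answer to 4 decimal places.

P(D|S) ≈ 0.0415

Let S = {S1, S3, S4}.
P(S) = 0.15 + 0.62 + 0.07 = 0.84.
P(D ∩ S) = 0.0919·0.15 + 0.0081·0.62 + 0.2297·0.07 = 0.013785 + 0.005022 + 0.016079 = 0.034886.
P(D | S) = 0.034886 / 0.84 = 0.041531…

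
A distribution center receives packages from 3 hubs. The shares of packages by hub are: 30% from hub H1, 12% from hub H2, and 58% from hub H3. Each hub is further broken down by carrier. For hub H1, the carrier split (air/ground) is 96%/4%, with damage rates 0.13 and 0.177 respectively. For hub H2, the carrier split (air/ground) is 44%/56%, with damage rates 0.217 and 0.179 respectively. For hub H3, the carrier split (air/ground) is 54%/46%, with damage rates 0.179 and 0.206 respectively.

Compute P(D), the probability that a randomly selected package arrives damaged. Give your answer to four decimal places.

P(D|H1) = 0.96·0.13 + 0.04·0.177 = 0.1248 + 0.00708 = 0.13188
P(D|H2) = 0.44·0.217 + 0.56·0.179 = 0.09548 + 0.10024 = 0.19572
P(D|H3) = 0.54·0.179 + 0.46·0.206 = 0.09666 + 0.09476 = 0.19142
By total probability over the outer partition,
P(D) = 0.3·0.13188 + 0.12·0.19572 + 0.58·0.19142
      = 0.039564 + 0.0234864 + 0.1110236 = 0.174074

P(D) ≈ 0.1741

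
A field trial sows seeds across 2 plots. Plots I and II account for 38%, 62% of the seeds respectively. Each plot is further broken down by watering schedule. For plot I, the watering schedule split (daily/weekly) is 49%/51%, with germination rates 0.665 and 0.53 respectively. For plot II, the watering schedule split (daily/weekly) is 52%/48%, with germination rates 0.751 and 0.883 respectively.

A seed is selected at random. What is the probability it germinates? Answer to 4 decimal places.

P(G) ≈ 0.7314

P(G|I) = 0.49·0.665 + 0.51·0.53 = 0.32585 + 0.2703 = 0.59615
P(G|II) = 0.52·0.751 + 0.48·0.883 = 0.39052 + 0.42384 = 0.81436
Then overall,
P(G) = 0.38·0.59615 + 0.62·0.81436
      = 0.226537 + 0.5049032 = 0.7314402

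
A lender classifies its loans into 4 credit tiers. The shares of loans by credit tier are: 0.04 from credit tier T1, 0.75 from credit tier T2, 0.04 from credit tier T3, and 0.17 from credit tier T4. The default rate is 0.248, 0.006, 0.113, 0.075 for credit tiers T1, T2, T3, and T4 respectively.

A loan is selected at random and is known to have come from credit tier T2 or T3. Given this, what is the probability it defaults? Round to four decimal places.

Let S = {T2, T3}.
P(S) = 0.75 + 0.04 = 0.79.
P(D ∩ S) = 0.006·0.75 + 0.113·0.04 = 0.0045 + 0.00452 = 0.00902.
P(D | S) = 0.00902 / 0.79 = 0.011418…

0.0114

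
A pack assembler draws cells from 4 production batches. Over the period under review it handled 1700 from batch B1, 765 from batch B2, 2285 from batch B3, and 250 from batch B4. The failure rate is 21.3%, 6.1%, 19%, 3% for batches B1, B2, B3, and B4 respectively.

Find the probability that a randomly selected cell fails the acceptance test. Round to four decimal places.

0.1701

Total: 1700 + 765 + 2285 + 250 = 5000.
P(B1) = 1700/5000 = 0.34. P(B2) = 765/5000 = 0.153. P(B3) = 2285/5000 = 0.457. P(B4) = 250/5000 = 0.05.
P(F) = P(F|B1)·P(B1) + P(F|B2)·P(B2) + P(F|B3)·P(B3) + P(F|B4)·P(B4)
      = 0.213·0.34 + 0.061·0.153 + 0.19·0.457 + 0.03·0.05
      = 0.07242 + 0.009333 + 0.08683 + 0.0015 = 0.170083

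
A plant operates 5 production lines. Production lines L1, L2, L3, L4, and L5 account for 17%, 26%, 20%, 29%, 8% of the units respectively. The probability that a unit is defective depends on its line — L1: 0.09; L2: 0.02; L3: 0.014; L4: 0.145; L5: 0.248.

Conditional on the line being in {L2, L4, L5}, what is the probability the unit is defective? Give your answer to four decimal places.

Let S = {L2, L4, L5}.
P(S) = 0.26 + 0.29 + 0.08 = 0.63.
P(D ∩ S) = 0.02·0.26 + 0.145·0.29 + 0.248·0.08 = 0.0052 + 0.04205 + 0.01984 = 0.06709.
P(D | S) = 0.06709 / 0.63 = 0.106492…

P(D|S) ≈ 0.1065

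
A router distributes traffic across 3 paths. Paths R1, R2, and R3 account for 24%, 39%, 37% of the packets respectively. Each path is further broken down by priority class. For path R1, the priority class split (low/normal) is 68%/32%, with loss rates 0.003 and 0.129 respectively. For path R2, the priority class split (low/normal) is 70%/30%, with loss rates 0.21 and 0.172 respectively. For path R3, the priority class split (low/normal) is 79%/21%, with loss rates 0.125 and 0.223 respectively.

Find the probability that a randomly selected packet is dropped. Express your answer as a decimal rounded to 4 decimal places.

P(L|R1) = 0.68·0.003 + 0.32·0.129 = 0.00204 + 0.04128 = 0.04332
P(L|R2) = 0.7·0.21 + 0.3·0.172 = 0.147 + 0.0516 = 0.1986
P(L|R3) = 0.79·0.125 + 0.21·0.223 = 0.09875 + 0.04683 = 0.14558
Then overall,
P(L) = 0.24·0.04332 + 0.39·0.1986 + 0.37·0.14558
      = 0.0103968 + 0.077454 + 0.0538646 = 0.1417154

P(L) ≈ 0.1417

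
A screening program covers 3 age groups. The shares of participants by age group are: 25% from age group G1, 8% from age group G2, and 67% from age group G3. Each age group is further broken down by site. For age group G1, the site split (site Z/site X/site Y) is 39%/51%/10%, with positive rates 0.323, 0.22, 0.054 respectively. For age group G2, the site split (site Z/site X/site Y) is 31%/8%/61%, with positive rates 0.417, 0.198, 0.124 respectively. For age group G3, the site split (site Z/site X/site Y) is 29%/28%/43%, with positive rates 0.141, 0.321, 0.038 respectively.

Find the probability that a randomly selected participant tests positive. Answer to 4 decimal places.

P(T) ≈ 0.1771

P(T|G1) = 0.39·0.323 + 0.51·0.22 + 0.1·0.054 = 0.12597 + 0.1122 + 0.0054 = 0.24357
P(T|G2) = 0.31·0.417 + 0.08·0.198 + 0.61·0.124 = 0.12927 + 0.01584 + 0.07564 = 0.22075
P(T|G3) = 0.29·0.141 + 0.28·0.321 + 0.43·0.038 = 0.04089 + 0.08988 + 0.01634 = 0.14711
Then overall,
P(T) = 0.25·0.24357 + 0.08·0.22075 + 0.67·0.14711
      = 0.0608925 + 0.01766 + 0.0985637 = 0.1771162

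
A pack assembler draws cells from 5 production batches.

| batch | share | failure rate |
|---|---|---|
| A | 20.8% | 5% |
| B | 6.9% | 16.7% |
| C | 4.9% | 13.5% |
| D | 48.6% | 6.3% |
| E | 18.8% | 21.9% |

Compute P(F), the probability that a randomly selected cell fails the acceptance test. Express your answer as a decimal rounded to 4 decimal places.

Summing over the partition,
P(F) = P(F|A)·P(A) + P(F|B)·P(B) + P(F|C)·P(C) + P(F|D)·P(D) + P(F|E)·P(E)
      = 0.05·0.208 + 0.167·0.069 + 0.135·0.049 + 0.063·0.486 + 0.219·0.188
      = 0.0104 + 0.011523 + 0.006615 + 0.030618 + 0.041172 = 0.100328

0.1003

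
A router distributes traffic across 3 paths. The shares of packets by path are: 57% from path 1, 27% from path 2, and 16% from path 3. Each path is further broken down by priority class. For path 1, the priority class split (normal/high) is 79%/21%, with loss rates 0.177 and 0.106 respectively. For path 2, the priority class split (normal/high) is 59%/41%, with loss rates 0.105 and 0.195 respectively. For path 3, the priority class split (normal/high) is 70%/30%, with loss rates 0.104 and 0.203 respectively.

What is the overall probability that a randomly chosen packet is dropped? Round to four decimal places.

P(L|1) = 0.79·0.177 + 0.21·0.106 = 0.13983 + 0.02226 = 0.16209
P(L|2) = 0.59·0.105 + 0.41·0.195 = 0.06195 + 0.07995 = 0.1419
P(L|3) = 0.7·0.104 + 0.3·0.203 = 0.0728 + 0.0609 = 0.1337
By total probability over the outer partition,
P(L) = 0.57·0.16209 + 0.27·0.1419 + 0.16·0.1337
      = 0.0923913 + 0.038313 + 0.021392 = 0.1520963

0.1521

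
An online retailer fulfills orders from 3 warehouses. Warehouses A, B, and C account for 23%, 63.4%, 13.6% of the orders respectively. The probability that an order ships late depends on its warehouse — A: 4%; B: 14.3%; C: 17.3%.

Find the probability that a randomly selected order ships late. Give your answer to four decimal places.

0.1234

P(L) = P(L|A)·P(A) + P(L|B)·P(B) + P(L|C)·P(C)
      = 0.04·0.23 + 0.143·0.634 + 0.173·0.136
      = 0.0092 + 0.090662 + 0.023528 = 0.12339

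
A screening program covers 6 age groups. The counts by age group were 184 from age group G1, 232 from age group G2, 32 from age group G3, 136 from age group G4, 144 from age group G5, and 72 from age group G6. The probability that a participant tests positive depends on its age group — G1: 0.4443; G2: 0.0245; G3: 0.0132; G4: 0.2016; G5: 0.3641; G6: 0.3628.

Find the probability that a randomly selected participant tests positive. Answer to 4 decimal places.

Total: 184 + 232 + 32 + 136 + 144 + 72 = 800.
P(G1) = 184/800 = 0.23. P(G2) = 232/800 = 0.29. P(G3) = 32/800 = 0.04. P(G4) = 136/800 = 0.17. P(G5) = 144/800 = 0.18. P(G6) = 72/800 = 0.09.
Summing over the partition,
P(T) = P(T|G1)·P(G1) + P(T|G2)·P(G2) + P(T|G3)·P(G3) + P(T|G4)·P(G4) + P(T|G5)·P(G5) + P(T|G6)·P(G6)
      = 0.4443·0.23 + 0.0245·0.29 + 0.0132·0.04 + 0.2016·0.17 + 0.3641·0.18 + 0.3628·0.09
      = 0.102189 + 0.007105 + 0.000528 + 0.034272 + 0.065538 + 0.032652 = 0.242284

P(T) ≈ 0.2423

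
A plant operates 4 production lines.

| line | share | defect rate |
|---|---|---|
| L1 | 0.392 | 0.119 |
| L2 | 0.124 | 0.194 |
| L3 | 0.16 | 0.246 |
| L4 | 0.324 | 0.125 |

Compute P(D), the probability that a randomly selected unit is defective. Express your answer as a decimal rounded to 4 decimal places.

Using total probability over the partition,
P(D) = P(D|L1)·P(L1) + P(D|L2)·P(L2) + P(D|L3)·P(L3) + P(D|L4)·P(L4)
      = 0.119·0.392 + 0.194·0.124 + 0.246·0.16 + 0.125·0.324
      = 0.046648 + 0.024056 + 0.03936 + 0.0405 = 0.150564

0.1506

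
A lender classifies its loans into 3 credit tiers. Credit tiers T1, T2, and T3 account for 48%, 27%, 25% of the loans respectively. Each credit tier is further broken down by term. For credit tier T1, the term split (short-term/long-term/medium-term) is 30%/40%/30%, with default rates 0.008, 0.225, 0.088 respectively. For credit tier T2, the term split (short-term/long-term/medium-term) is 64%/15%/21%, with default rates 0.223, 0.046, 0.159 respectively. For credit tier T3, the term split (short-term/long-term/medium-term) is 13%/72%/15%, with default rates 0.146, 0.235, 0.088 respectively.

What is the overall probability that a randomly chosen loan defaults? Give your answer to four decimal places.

P(D) ≈ 0.1568

P(D|T1) = 0.3·0.008 + 0.4·0.225 + 0.3·0.088 = 0.0024 + 0.09 + 0.0264 = 0.1188
P(D|T2) = 0.64·0.223 + 0.15·0.046 + 0.21·0.159 = 0.14272 + 0.0069 + 0.03339 = 0.18301
P(D|T3) = 0.13·0.146 + 0.72·0.235 + 0.15·0.088 = 0.01898 + 0.1692 + 0.0132 = 0.20138
Then overall,
P(D) = 0.48·0.1188 + 0.27·0.18301 + 0.25·0.20138
      = 0.057024 + 0.0494127 + 0.050345 = 0.1567817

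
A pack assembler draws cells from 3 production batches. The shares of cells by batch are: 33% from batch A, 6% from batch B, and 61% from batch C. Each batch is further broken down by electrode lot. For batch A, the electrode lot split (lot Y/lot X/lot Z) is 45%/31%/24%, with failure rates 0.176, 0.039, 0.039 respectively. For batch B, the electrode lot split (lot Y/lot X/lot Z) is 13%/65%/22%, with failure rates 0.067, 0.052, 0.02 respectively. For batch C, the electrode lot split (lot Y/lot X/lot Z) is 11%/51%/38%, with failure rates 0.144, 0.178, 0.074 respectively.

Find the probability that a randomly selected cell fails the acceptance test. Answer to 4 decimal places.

P(F|A) = 0.45·0.176 + 0.31·0.039 + 0.24·0.039 = 0.0792 + 0.01209 + 0.00936 = 0.10065
P(F|B) = 0.13·0.067 + 0.65·0.052 + 0.22·0.02 = 0.00871 + 0.0338 + 0.0044 = 0.04691
P(F|C) = 0.11·0.144 + 0.51·0.178 + 0.38·0.074 = 0.01584 + 0.09078 + 0.02812 = 0.13474
Then overall,
P(F) = 0.33·0.10065 + 0.06·0.04691 + 0.61·0.13474
      = 0.0332145 + 0.0028146 + 0.0821914 = 0.1182205

0.1182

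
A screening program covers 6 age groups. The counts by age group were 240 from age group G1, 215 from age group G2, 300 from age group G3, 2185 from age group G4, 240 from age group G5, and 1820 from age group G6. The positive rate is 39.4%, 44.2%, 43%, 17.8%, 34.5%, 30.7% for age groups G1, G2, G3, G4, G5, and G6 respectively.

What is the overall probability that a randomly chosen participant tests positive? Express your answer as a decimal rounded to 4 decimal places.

Total: 240 + 215 + 300 + 2185 + 240 + 1820 = 5000.
P(G1) = 240/5000 = 0.048. P(G2) = 215/5000 = 0.043. P(G3) = 300/5000 = 0.06. P(G4) = 2185/5000 = 0.437. P(G5) = 240/5000 = 0.048. P(G6) = 1820/5000 = 0.364.
Summing over the partition,
P(T) = P(T|G1)·P(G1) + P(T|G2)·P(G2) + P(T|G3)·P(G3) + P(T|G4)·P(G4) + P(T|G5)·P(G5) + P(T|G6)·P(G6)
      = 0.394·0.048 + 0.442·0.043 + 0.43·0.06 + 0.178·0.437 + 0.345·0.048 + 0.307·0.364
      = 0.018912 + 0.019006 + 0.0258 + 0.077786 + 0.01656 + 0.111748 = 0.269812

P(T) ≈ 0.2698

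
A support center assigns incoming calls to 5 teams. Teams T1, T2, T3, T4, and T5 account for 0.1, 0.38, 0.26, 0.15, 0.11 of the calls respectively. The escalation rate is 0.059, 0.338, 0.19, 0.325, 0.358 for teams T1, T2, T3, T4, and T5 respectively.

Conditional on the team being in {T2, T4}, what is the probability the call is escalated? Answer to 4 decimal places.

Let S = {T2, T4}.
P(S) = 0.38 + 0.15 = 0.53.
P(E ∩ S) = 0.338·0.38 + 0.325·0.15 = 0.12844 + 0.04875 = 0.17719.
P(E | S) = 0.17719 / 0.53 = 0.334321…

P(E|S) ≈ 0.3343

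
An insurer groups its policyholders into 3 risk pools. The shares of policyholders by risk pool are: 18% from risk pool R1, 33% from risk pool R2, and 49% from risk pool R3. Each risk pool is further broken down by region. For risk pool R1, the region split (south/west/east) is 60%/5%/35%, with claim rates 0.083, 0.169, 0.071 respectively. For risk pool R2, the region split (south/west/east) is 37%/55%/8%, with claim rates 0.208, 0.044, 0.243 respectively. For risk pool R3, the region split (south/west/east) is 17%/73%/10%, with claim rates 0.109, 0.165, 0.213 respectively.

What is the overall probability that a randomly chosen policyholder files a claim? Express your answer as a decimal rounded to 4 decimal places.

P(C) ≈ 0.1333

P(C|R1) = 0.6·0.083 + 0.05·0.169 + 0.35·0.071 = 0.0498 + 0.00845 + 0.02485 = 0.0831
P(C|R2) = 0.37·0.208 + 0.55·0.044 + 0.08·0.243 = 0.07696 + 0.0242 + 0.01944 = 0.1206
P(C|R3) = 0.17·0.109 + 0.73·0.165 + 0.1·0.213 = 0.01853 + 0.12045 + 0.0213 = 0.16028
By total probability over the outer partition,
P(C) = 0.18·0.0831 + 0.33·0.1206 + 0.49·0.16028
      = 0.014958 + 0.039798 + 0.0785372 = 0.1332932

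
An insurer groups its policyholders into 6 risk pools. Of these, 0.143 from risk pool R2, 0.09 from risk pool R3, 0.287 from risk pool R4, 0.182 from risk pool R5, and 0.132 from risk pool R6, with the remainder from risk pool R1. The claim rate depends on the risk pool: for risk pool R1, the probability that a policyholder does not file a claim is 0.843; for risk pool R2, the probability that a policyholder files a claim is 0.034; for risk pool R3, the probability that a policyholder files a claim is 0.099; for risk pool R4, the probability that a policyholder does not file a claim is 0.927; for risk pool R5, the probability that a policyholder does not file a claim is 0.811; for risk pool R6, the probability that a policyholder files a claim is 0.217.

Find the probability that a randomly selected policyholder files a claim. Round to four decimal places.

P(R1) = 1 − (0.143 + 0.09 + 0.287 + 0.182 + 0.132) = 0.166.
P(C|R1) = 1 − 0.843 = 0.157.
P(C|R4) = 1 − 0.927 = 0.073.
P(C|R5) = 1 − 0.811 = 0.189.
P(C) = P(C|R1)·P(R1) + P(C|R2)·P(R2) + P(C|R3)·P(R3) + P(C|R4)·P(R4) + P(C|R5)·P(R5) + P(C|R6)·P(R6)
      = 0.157·0.166 + 0.034·0.143 + 0.099·0.09 + 0.073·0.287 + 0.189·0.182 + 0.217·0.132
      = 0.026062 + 0.004862 + 0.00891 + 0.020951 + 0.034398 + 0.028644 = 0.123827

P(C) ≈ 0.1238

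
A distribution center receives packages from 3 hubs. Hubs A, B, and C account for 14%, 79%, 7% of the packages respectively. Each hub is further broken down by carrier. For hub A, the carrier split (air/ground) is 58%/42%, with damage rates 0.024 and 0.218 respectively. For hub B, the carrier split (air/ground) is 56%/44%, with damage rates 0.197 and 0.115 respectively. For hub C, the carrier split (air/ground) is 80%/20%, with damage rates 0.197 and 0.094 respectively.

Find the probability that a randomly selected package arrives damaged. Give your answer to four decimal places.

P(D|A) = 0.58·0.024 + 0.42·0.218 = 0.01392 + 0.09156 = 0.10548
P(D|B) = 0.56·0.197 + 0.44·0.115 = 0.11032 + 0.0506 = 0.16092
P(D|C) = 0.8·0.197 + 0.2·0.094 = 0.1576 + 0.0188 = 0.1764
By total probability over the outer partition,
P(D) = 0.14·0.10548 + 0.79·0.16092 + 0.07·0.1764
      = 0.0147672 + 0.1271268 + 0.012348 = 0.154242

P(D) ≈ 0.1542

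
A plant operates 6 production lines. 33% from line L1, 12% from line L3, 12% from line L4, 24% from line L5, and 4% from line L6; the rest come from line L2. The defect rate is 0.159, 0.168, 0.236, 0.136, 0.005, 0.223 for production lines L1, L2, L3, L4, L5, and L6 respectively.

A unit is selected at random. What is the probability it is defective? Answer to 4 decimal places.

P(L2) = 1 − (0.33 + 0.12 + 0.12 + 0.24 + 0.04) = 0.15.
P(D) = P(D|L1)·P(L1) + P(D|L2)·P(L2) + P(D|L3)·P(L3) + P(D|L4)·P(L4) + P(D|L5)·P(L5) + P(D|L6)·P(L6)
      = 0.159·0.33 + 0.168·0.15 + 0.236·0.12 + 0.136·0.12 + 0.005·0.24 + 0.223·0.04
      = 0.05247 + 0.0252 + 0.02832 + 0.01632 + 0.0012 + 0.00892 = 0.13243

0.1324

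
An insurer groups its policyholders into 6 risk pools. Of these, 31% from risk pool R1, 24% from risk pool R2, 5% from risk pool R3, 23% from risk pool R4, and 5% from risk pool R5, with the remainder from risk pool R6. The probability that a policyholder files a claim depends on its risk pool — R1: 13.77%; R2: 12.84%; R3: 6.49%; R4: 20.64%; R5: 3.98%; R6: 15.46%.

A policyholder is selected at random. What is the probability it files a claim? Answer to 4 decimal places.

P(R6) = 1 − (0.31 + 0.24 + 0.05 + 0.23 + 0.05) = 0.12.
P(C) = P(C|R1)·P(R1) + P(C|R2)·P(R2) + P(C|R3)·P(R3) + P(C|R4)·P(R4) + P(C|R5)·P(R5) + P(C|R6)·P(R6)
      = 0.1377·0.31 + 0.1284·0.24 + 0.0649·0.05 + 0.2064·0.23 + 0.0398·0.05 + 0.1546·0.12
      = 0.042687 + 0.030816 + 0.003245 + 0.047472 + 0.00199 + 0.018552 = 0.144762

0.1448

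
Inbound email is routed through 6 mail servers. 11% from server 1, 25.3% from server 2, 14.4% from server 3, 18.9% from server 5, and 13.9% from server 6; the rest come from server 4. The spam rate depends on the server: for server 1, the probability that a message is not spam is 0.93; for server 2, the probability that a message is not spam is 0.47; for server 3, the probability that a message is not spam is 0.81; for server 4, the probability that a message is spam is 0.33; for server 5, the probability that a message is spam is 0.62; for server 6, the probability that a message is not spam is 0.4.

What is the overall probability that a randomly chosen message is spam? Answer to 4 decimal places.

P(4) = 1 − (0.11 + 0.253 + 0.144 + 0.189 + 0.139) = 0.165.
P(S|1) = 1 − 0.93 = 0.07.
P(S|2) = 1 − 0.47 = 0.53.
P(S|3) = 1 − 0.81 = 0.19.
P(S|6) = 1 − 0.4 = 0.6.
P(S) = P(S|1)·P(1) + P(S|2)·P(2) + P(S|3)·P(3) + P(S|4)·P(4) + P(S|5)·P(5) + P(S|6)·P(6)
      = 0.07·0.11 + 0.53·0.253 + 0.19·0.144 + 0.33·0.165 + 0.62·0.189 + 0.6·0.139
      = 0.0077 + 0.13409 + 0.02736 + 0.05445 + 0.11718 + 0.0834 = 0.42418

P(S) ≈ 0.4242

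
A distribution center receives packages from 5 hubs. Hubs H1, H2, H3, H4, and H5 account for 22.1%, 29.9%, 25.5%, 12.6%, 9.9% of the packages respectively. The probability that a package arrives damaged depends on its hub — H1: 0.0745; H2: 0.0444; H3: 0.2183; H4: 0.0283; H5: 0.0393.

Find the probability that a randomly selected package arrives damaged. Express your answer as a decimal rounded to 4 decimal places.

P(D) ≈ 0.0929

P(D) = P(D|H1)·P(H1) + P(D|H2)·P(H2) + P(D|H3)·P(H3) + P(D|H4)·P(H4) + P(D|H5)·P(H5)
      = 0.0745·0.221 + 0.0444·0.299 + 0.2183·0.255 + 0.0283·0.126 + 0.0393·0.099
      = 0.0164645 + 0.0132756 + 0.0556665 + 0.0035658 + 0.0038907 = 0.0928631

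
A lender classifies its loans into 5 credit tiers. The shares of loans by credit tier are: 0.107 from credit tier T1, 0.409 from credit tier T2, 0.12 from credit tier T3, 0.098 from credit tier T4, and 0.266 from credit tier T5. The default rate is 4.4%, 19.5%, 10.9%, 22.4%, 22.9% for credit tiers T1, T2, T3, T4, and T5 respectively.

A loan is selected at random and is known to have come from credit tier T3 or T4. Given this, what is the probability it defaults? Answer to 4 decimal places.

P(D|S) ≈ 0.1607

Let S = {T3, T4}.
P(S) = 0.12 + 0.098 = 0.218.
P(D ∩ S) = 0.109·0.12 + 0.224·0.098 = 0.01308 + 0.021952 = 0.035032.
P(D | S) = 0.035032 / 0.218 = 0.160697…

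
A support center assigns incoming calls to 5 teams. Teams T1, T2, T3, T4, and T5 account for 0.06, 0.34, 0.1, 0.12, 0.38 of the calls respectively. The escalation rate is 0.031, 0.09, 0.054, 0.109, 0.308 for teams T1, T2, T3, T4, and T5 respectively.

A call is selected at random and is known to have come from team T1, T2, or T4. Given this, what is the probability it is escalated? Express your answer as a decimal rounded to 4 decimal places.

Let S = {T1, T2, T4}.
P(S) = 0.06 + 0.34 + 0.12 = 0.52.
P(E ∩ S) = 0.031·0.06 + 0.09·0.34 + 0.109·0.12 = 0.00186 + 0.0306 + 0.01308 = 0.04554.
P(E | S) = 0.04554 / 0.52 = 0.087577…

P(E|S) ≈ 0.0876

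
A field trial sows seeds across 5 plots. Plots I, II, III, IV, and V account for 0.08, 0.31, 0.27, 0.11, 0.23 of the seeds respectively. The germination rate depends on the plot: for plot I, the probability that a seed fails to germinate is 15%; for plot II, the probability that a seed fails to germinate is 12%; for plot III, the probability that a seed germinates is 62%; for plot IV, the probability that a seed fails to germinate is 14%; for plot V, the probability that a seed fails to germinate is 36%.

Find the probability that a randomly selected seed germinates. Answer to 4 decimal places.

0.7500

P(G|I) = 1 − 0.15 = 0.85.
P(G|II) = 1 − 0.12 = 0.88.
P(G|IV) = 1 − 0.14 = 0.86.
P(G|V) = 1 − 0.36 = 0.64.
P(G) = P(G|I)·P(I) + P(G|II)·P(II) + P(G|III)·P(III) + P(G|IV)·P(IV) + P(G|V)·P(V)
      = 0.85·0.08 + 0.88·0.31 + 0.62·0.27 + 0.86·0.11 + 0.64·0.23
      = 0.068 + 0.2728 + 0.1674 + 0.0946 + 0.1472 = 0.75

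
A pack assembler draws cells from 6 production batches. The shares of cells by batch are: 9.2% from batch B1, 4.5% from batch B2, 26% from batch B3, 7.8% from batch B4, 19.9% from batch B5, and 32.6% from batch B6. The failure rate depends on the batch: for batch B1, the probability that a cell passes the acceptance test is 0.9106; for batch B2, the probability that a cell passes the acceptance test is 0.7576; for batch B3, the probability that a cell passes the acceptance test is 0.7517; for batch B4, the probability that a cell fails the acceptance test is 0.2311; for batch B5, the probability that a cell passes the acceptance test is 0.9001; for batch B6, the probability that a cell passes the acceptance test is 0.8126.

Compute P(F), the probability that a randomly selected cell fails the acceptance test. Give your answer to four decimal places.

P(F|B1) = 1 − 0.9106 = 0.0894.
P(F|B2) = 1 − 0.7576 = 0.2424.
P(F|B3) = 1 − 0.7517 = 0.2483.
P(F|B5) = 1 − 0.9001 = 0.0999.
P(F|B6) = 1 − 0.8126 = 0.1874.
P(F) = P(F|B1)·P(B1) + P(F|B2)·P(B2) + P(F|B3)·P(B3) + P(F|B4)·P(B4) + P(F|B5)·P(B5) + P(F|B6)·P(B6)
      = 0.0894·0.092 + 0.2424·0.045 + 0.2483·0.26 + 0.2311·0.078 + 0.0999·0.199 + 0.1874·0.326
      = 0.0082248 + 0.010908 + 0.064558 + 0.0180258 + 0.0198801 + 0.0610924 = 0.1826891

P(F) ≈ 0.1827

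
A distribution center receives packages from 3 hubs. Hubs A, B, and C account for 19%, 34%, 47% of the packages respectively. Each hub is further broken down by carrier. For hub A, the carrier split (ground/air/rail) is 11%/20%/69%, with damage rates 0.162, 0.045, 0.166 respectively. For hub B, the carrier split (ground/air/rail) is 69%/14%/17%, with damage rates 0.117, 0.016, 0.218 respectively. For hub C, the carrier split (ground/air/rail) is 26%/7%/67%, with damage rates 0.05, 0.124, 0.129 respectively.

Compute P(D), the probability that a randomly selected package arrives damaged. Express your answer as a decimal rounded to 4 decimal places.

P(D) ≈ 0.1185

P(D|A) = 0.11·0.162 + 0.2·0.045 + 0.69·0.166 = 0.01782 + 0.009 + 0.11454 = 0.14136
P(D|B) = 0.69·0.117 + 0.14·0.016 + 0.17·0.218 = 0.08073 + 0.00224 + 0.03706 = 0.12003
P(D|C) = 0.26·0.05 + 0.07·0.124 + 0.67·0.129 = 0.013 + 0.00868 + 0.08643 = 0.10811
By total probability over the outer partition,
P(D) = 0.19·0.14136 + 0.34·0.12003 + 0.47·0.10811
      = 0.0268584 + 0.0408102 + 0.0508117 = 0.1184803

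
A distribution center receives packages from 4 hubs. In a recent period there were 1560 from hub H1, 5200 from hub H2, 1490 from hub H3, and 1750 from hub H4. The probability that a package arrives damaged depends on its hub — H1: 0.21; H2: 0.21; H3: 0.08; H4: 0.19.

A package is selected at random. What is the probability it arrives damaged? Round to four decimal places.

P(D) ≈ 0.1871

Total: 1560 + 5200 + 1490 + 1750 = 10000.
P(H1) = 1560/10000 = 0.156. P(H2) = 5200/10000 = 0.52. P(H3) = 1490/10000 = 0.149. P(H4) = 1750/10000 = 0.175.
By the law of total probability,
P(D) = P(D|H1)·P(H1) + P(D|H2)·P(H2) + P(D|H3)·P(H3) + P(D|H4)·P(H4)
      = 0.21·0.156 + 0.21·0.52 + 0.08·0.149 + 0.19·0.175
      = 0.03276 + 0.1092 + 0.01192 + 0.03325 = 0.18713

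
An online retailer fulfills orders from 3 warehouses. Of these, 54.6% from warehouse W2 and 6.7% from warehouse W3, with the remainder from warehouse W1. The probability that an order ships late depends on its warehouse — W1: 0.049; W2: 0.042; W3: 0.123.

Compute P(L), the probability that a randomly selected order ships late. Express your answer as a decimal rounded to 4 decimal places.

P(W1) = 1 − (0.546 + 0.067) = 0.387.
Summing over the partition,
P(L) = P(L|W1)·P(W1) + P(L|W2)·P(W2) + P(L|W3)·P(W3)
      = 0.049·0.387 + 0.042·0.546 + 0.123·0.067
      = 0.018963 + 0.022932 + 0.008241 = 0.050136

0.0501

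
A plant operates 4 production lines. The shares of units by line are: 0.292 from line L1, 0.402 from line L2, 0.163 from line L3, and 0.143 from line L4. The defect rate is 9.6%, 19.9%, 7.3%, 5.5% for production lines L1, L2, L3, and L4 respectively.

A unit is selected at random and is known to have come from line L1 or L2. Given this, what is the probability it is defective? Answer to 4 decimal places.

Let S = {L1, L2}.
P(S) = 0.292 + 0.402 = 0.694.
P(D ∩ S) = 0.096·0.292 + 0.199·0.402 = 0.028032 + 0.079998 = 0.10803.
P(D | S) = 0.10803 / 0.694 = 0.155663…

0.1557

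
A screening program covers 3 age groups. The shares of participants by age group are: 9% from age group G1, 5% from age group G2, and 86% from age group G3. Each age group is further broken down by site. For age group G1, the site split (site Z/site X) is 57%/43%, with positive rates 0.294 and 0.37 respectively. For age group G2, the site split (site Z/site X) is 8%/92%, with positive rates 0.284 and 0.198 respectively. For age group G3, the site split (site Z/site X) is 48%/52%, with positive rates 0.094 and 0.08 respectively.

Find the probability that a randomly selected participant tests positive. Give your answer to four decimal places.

P(T|G1) = 0.57·0.294 + 0.43·0.37 = 0.16758 + 0.1591 = 0.32668
P(T|G2) = 0.08·0.284 + 0.92·0.198 = 0.02272 + 0.18216 = 0.20488
P(T|G3) = 0.48·0.094 + 0.52·0.08 = 0.04512 + 0.0416 = 0.08672
Then overall,
P(T) = 0.09·0.32668 + 0.05·0.20488 + 0.86·0.08672
      = 0.0294012 + 0.010244 + 0.0745792 = 0.1142244

P(T) ≈ 0.1142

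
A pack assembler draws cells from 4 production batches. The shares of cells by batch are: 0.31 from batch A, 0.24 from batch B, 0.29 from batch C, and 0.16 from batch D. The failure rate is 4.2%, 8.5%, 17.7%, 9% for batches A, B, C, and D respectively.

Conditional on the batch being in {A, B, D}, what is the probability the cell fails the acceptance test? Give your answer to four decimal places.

P(F|S) ≈ 0.0674

Let S = {A, B, D}.
P(S) = 0.31 + 0.24 + 0.16 = 0.71.
P(F ∩ S) = 0.042·0.31 + 0.085·0.24 + 0.09·0.16 = 0.01302 + 0.0204 + 0.0144 = 0.04782.
P(F | S) = 0.04782 / 0.71 = 0.067352…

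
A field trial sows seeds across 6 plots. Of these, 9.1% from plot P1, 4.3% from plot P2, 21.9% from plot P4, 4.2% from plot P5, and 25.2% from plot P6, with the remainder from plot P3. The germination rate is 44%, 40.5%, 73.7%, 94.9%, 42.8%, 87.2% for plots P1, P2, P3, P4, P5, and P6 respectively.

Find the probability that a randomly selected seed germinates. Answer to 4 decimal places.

P(G) ≈ 0.7632

P(P3) = 1 − (0.091 + 0.043 + 0.219 + 0.042 + 0.252) = 0.353.
P(G) = P(G|P1)·P(P1) + P(G|P2)·P(P2) + P(G|P3)·P(P3) + P(G|P4)·P(P4) + P(G|P5)·P(P5) + P(G|P6)·P(P6)
      = 0.44·0.091 + 0.405·0.043 + 0.737·0.353 + 0.949·0.219 + 0.428·0.042 + 0.872·0.252
      = 0.04004 + 0.017415 + 0.260161 + 0.207831 + 0.017976 + 0.219744 = 0.763167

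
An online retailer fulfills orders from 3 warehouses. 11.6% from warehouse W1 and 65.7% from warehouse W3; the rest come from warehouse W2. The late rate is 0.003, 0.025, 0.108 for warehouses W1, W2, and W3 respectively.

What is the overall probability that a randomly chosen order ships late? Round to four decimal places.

0.0770

P(W2) = 1 − (0.116 + 0.657) = 0.227.
P(L) = P(L|W1)·P(W1) + P(L|W2)·P(W2) + P(L|W3)·P(W3)
      = 0.003·0.116 + 0.025·0.227 + 0.108·0.657
      = 0.000348 + 0.005675 + 0.070956 = 0.076979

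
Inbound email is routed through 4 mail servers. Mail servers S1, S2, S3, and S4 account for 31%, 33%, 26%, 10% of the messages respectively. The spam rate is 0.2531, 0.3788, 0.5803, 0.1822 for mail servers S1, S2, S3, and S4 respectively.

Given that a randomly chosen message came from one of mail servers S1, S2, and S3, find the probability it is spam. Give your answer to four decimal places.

Let J = {S1, S2, S3}.
P(J) = 0.31 + 0.33 + 0.26 = 0.9.
P(S ∩ J) = 0.2531·0.31 + 0.3788·0.33 + 0.5803·0.26 = 0.078461 + 0.125004 + 0.150878 = 0.354343.
P(S | J) = 0.354343 / 0.9 = 0.393714…

0.3937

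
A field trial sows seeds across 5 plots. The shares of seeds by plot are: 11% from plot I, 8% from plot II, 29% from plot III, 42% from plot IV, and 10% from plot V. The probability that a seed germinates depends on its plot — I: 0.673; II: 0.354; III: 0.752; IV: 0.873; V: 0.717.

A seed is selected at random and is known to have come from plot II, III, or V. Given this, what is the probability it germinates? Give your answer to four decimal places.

P(G|S) ≈ 0.6768

Let S = {II, III, V}.
P(S) = 0.08 + 0.29 + 0.1 = 0.47.
P(G ∩ S) = 0.354·0.08 + 0.752·0.29 + 0.717·0.1 = 0.02832 + 0.21808 + 0.0717 = 0.3181.
P(G | S) = 0.3181 / 0.47 = 0.676809…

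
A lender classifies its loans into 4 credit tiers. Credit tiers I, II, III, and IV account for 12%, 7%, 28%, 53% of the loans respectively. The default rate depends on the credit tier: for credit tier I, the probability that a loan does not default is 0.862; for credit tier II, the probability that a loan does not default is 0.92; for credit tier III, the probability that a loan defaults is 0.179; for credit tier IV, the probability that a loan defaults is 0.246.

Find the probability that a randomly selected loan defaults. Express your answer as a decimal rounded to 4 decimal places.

P(D|I) = 1 − 0.862 = 0.138.
P(D|II) = 1 − 0.92 = 0.08.
P(D) = P(D|I)·P(I) + P(D|II)·P(II) + P(D|III)·P(III) + P(D|IV)·P(IV)
      = 0.138·0.12 + 0.08·0.07 + 0.179·0.28 + 0.246·0.53
      = 0.01656 + 0.0056 + 0.05012 + 0.13038 = 0.20266

0.2027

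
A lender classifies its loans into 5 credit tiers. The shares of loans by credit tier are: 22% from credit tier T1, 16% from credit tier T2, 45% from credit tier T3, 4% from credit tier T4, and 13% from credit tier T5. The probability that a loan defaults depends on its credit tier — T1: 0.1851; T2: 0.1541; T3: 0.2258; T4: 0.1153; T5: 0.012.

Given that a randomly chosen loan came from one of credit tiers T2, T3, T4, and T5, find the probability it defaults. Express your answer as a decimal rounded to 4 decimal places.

Let S = {T2, T3, T4, T5}.
P(S) = 0.16 + 0.45 + 0.04 + 0.13 = 0.78.
P(D ∩ S) = 0.1541·0.16 + 0.2258·0.45 + 0.1153·0.04 + 0.012·0.13 = 0.024656 + 0.10161 + 0.004612 + 0.00156 = 0.132438.
P(D | S) = 0.132438 / 0.78 = 0.169792…

P(D|S) ≈ 0.1698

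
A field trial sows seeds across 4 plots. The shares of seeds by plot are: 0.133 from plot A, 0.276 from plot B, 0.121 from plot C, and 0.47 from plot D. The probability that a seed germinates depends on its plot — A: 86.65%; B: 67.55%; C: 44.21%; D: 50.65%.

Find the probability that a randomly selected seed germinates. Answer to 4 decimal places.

P(G) ≈ 0.5932

Using total probability over the partition,
P(G) = P(G|A)·P(A) + P(G|B)·P(B) + P(G|C)·P(C) + P(G|D)·P(D)
      = 0.8665·0.133 + 0.6755·0.276 + 0.4421·0.121 + 0.5065·0.47
      = 0.1152445 + 0.186438 + 0.0534941 + 0.238055 = 0.5932316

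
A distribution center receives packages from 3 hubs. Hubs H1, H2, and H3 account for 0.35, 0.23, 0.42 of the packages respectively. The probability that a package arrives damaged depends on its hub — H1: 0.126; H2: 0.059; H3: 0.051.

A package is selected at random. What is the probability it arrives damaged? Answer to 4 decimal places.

By the law of total probability,
P(D) = P(D|H1)·P(H1) + P(D|H2)·P(H2) + P(D|H3)·P(H3)
      = 0.126·0.35 + 0.059·0.23 + 0.051·0.42
      = 0.0441 + 0.01357 + 0.02142 = 0.07909

0.0791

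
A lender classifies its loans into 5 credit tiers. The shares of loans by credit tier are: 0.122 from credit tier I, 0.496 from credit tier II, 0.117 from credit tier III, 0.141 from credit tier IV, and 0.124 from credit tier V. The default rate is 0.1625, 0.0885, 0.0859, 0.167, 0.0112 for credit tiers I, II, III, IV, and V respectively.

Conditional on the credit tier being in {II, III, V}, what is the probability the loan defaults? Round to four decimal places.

Let S = {II, III, V}.
P(S) = 0.496 + 0.117 + 0.124 = 0.737.
P(D ∩ S) = 0.0885·0.496 + 0.0859·0.117 + 0.0112·0.124 = 0.043896 + 0.0100503 + 0.0013888 = 0.0553351.
P(D | S) = 0.0553351 / 0.737 = 0.075082…

P(D|S) ≈ 0.0751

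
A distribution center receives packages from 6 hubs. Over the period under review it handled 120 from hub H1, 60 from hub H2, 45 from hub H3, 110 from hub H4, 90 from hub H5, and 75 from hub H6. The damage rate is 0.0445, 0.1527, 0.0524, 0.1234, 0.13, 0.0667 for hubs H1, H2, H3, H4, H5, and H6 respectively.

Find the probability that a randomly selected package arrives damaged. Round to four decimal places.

Total: 120 + 60 + 45 + 110 + 90 + 75 = 500.
P(H1) = 120/500 = 0.24. P(H2) = 60/500 = 0.12. P(H3) = 45/500 = 0.09. P(H4) = 110/500 = 0.22. P(H5) = 90/500 = 0.18. P(H6) = 75/500 = 0.15.
Summing over the partition,
P(D) = P(D|H1)·P(H1) + P(D|H2)·P(H2) + P(D|H3)·P(H3) + P(D|H4)·P(H4) + P(D|H5)·P(H5) + P(D|H6)·P(H6)
      = 0.0445·0.24 + 0.1527·0.12 + 0.0524·0.09 + 0.1234·0.22 + 0.13·0.18 + 0.0667·0.15
      = 0.01068 + 0.018324 + 0.004716 + 0.027148 + 0.0234 + 0.010005 = 0.094273

P(D) ≈ 0.0943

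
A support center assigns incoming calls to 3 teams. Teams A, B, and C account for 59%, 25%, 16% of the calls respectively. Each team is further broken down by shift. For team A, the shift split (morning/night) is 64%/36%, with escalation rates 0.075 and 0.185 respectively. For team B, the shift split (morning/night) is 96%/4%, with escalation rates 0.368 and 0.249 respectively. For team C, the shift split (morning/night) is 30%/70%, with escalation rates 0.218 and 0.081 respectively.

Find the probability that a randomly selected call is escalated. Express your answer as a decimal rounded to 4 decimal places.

0.1780

P(E|A) = 0.64·0.075 + 0.36·0.185 = 0.048 + 0.0666 = 0.1146
P(E|B) = 0.96·0.368 + 0.04·0.249 = 0.35328 + 0.00996 = 0.36324
P(E|C) = 0.3·0.218 + 0.7·0.081 = 0.0654 + 0.0567 = 0.1221
By total probability over the outer partition,
P(E) = 0.59·0.1146 + 0.25·0.36324 + 0.16·0.1221
      = 0.067614 + 0.09081 + 0.019536 = 0.17796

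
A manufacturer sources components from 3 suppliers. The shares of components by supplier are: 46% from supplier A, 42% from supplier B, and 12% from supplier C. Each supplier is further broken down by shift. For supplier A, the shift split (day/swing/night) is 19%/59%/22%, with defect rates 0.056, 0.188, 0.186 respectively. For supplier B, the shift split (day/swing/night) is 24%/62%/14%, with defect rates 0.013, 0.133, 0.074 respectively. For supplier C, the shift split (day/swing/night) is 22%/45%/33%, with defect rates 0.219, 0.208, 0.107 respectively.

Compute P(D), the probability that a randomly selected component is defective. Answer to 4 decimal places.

P(D|A) = 0.19·0.056 + 0.59·0.188 + 0.22·0.186 = 0.01064 + 0.11092 + 0.04092 = 0.16248
P(D|B) = 0.24·0.013 + 0.62·0.133 + 0.14·0.074 = 0.00312 + 0.08246 + 0.01036 = 0.09594
P(D|C) = 0.22·0.219 + 0.45·0.208 + 0.33·0.107 = 0.04818 + 0.0936 + 0.03531 = 0.17709
Then overall,
P(D) = 0.46·0.16248 + 0.42·0.09594 + 0.12·0.17709
      = 0.0747408 + 0.0402948 + 0.0212508 = 0.1362864

0.1363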